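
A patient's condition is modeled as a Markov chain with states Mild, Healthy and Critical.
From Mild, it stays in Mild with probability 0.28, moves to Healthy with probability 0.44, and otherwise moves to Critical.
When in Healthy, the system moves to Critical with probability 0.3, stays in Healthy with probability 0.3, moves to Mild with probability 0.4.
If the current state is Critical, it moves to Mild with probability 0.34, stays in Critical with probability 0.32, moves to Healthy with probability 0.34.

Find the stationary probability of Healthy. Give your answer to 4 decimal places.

0.3597

Let the stationary distribution be π with π = πP and π_1 + π_2 + π_3 = 1.
π_1 = 0.28·π_1 + 0.4·π_2 + 0.34·π_3
π_2 = 0.44·π_1 + 0.3·π_2 + 0.34·π_3
Solving with the normalization constraint gives π = (0.3411, 0.3597, 0.2992).
So the stationary probability of Healthy is 0.3597.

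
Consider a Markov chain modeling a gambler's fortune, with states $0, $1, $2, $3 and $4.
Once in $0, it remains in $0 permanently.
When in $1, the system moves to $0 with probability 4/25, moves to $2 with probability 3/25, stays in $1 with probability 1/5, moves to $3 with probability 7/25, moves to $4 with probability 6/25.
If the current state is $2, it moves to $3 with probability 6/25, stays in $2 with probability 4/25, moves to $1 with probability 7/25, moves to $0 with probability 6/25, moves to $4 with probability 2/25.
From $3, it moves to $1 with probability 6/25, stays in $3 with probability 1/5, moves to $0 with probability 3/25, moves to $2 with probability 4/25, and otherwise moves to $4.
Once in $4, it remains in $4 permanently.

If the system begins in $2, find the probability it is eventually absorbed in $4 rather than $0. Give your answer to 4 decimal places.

0.4680

Let h(s) be the probability of absorption at $4 starting from transient state s. Then h($4) = 1 and h($0) = 0. By first-step analysis:
h($1) = 0.16·0 + 0.2·h($1) + 0.12·h($2) + 0.28·h($3) + 0.24·1
h($2) = 0.24·0 + 0.28·h($1) + 0.16·h($2) + 0.24·h($3) + 0.08·1
h($3) = 0.12·0 + 0.24·h($1) + 0.16·h($2) + 0.2·h($3) + 0.28·1
Solving: h($1) = 0.5871, h($2) = 0.4680, h($3) = 0.6197.
Starting from $2, the probability is 0.4680.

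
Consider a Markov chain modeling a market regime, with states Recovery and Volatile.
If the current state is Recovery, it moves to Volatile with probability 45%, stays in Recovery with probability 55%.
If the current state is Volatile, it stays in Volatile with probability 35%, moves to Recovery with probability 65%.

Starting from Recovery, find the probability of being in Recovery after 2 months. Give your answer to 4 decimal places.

Sum over the intermediate state after 1 month:
P = P(Recovery→Recovery)·P(Recovery→Recovery) + P(Recovery→Volatile)·P(Volatile→Recovery)
  = 0.55×0.55 + 0.45×0.65
  = 0.3025 + 0.2925 = 0.5950

0.5950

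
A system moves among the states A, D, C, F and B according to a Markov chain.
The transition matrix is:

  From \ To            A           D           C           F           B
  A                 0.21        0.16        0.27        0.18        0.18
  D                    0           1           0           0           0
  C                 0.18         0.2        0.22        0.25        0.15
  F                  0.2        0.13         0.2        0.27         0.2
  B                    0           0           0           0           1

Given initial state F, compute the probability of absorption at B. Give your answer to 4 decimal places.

Let h(s) be the probability of absorption at B starting from transient state s. Then h(B) = 1 and h(D) = 0. By first-step analysis:
h(A) = 0.21·h(A) + 0.16·0 + 0.27·h(C) + 0.18·h(F) + 0.18·1
h(C) = 0.18·h(A) + 0.2·0 + 0.22·h(C) + 0.25·h(F) + 0.15·1
h(F) = 0.2·h(A) + 0.13·0 + 0.2·h(C) + 0.27·h(F) + 0.2·1
Solving: h(A) = 0.5203, h(C) = 0.4888, h(F) = 0.5504.
Starting from F, the probability is 0.5504.

0.5504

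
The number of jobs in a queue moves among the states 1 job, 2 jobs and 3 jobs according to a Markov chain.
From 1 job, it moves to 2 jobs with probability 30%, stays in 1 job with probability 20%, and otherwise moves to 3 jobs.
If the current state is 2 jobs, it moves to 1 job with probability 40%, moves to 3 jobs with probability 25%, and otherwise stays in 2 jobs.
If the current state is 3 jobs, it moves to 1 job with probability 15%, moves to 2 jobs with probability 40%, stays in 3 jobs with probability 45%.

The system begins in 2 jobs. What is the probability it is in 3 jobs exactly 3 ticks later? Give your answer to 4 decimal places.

Propagate the distribution vector 3 ticks from 2 jobs.
After 0 ticks: (0.0000, 1.0000, 0.0000)
After 1 tick: (0.4000, 0.3500, 0.2500)
After 2 ticks: (0.2575, 0.3425, 0.4000)
After 3 ticks: (0.2485, 0.3571, 0.3944)
P(in 3 jobs after 3 ticks) = 0.3944

0.3944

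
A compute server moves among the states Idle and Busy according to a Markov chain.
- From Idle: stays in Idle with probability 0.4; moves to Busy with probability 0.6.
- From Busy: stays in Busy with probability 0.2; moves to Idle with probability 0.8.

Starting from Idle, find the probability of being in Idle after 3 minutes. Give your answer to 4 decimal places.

Propagate the distribution vector 3 minutes from Idle.
After 0 minutes: (1.0000, 0.0000)
After 1 minute: (0.4000, 0.6000)
After 2 minutes: (0.6400, 0.3600)
After 3 minutes: (0.5440, 0.4560)
P(in Idle after 3 minutes) = 0.5440

0.5440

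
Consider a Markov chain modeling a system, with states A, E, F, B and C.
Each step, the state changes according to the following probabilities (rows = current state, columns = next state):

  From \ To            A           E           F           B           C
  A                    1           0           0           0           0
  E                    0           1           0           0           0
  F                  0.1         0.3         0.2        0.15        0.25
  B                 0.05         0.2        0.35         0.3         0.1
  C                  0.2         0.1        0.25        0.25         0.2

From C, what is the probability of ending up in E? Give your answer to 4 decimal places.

Let h(s) be the probability of absorption at E starting from transient state s. Then h(E) = 1 and h(A) = 0. By first-step analysis:
h(F) = 0.1·0 + 0.3·1 + 0.2·h(F) + 0.15·h(B) + 0.25·h(C)
h(B) = 0.05·0 + 0.2·1 + 0.35·h(F) + 0.3·h(B) + 0.1·h(C)
h(C) = 0.2·0 + 0.1·1 + 0.25·h(F) + 0.25·h(B) + 0.2·h(C)
Solving: h(F) = 0.6822, h(B) = 0.7067, h(C) = 0.5590.
Starting from C, the probability is 0.5590.

0.5590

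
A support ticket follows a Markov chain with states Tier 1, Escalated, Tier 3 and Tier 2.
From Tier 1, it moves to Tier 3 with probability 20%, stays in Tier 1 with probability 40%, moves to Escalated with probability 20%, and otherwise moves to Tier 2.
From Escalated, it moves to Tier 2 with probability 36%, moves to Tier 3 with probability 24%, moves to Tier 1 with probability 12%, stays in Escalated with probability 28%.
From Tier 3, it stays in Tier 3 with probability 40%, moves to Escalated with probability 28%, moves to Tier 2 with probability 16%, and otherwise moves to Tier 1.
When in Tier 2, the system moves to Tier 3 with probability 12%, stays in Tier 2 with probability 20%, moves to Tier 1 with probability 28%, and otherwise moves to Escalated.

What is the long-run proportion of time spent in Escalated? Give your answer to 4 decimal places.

0.2898

Let the stationary distribution be π with π = πP and π_1 + π_2 + π_3 + π_4 = 1.
π_1 = 0.4·π_1 + 0.12·π_2 + 0.16·π_3 + 0.28·π_4
π_2 = 0.2·π_1 + 0.28·π_2 + 0.28·π_3 + 0.4·π_4
π_3 = 0.2·π_1 + 0.24·π_2 + 0.4·π_3 + 0.12·π_4
Solving with the normalization constraint gives π = (0.2327, 0.2898, 0.2408, 0.2367).
So the stationary probability of Escalated is 0.2898.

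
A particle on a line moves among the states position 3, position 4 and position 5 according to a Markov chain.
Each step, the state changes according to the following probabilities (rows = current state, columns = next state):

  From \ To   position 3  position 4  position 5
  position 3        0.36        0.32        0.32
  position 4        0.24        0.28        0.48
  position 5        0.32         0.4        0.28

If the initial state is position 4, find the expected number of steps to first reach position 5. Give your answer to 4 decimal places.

Let t(s) be the expected number of steps to first reach position 5 from state s, with t(position 5) = 0. Conditioning on the first step:
t(position 3) = 1 + 0.36·t(position 3) + 0.32·t(position 4)
t(position 4) = 1 + 0.24·t(position 3) + 0.28·t(position 4)
Solving: t(position 3) = 2.7083, t(position 4) = 2.2917.
Expected steps from position 4 to position 5: 2.2917.

2.2917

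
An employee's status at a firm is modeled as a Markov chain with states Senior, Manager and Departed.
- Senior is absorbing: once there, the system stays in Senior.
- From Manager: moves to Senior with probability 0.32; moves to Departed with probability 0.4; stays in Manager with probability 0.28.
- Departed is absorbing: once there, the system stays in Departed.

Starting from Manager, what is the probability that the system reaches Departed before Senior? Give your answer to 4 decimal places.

0.5556

Let h(s) be the probability of absorption at Departed starting from transient state s. Then h(Departed) = 1 and h(Senior) = 0. By first-step analysis:
h(Manager) = 0.32·0 + 0.28·h(Manager) + 0.4·1
Solving: h(Manager) = 0.5556.
Starting from Manager, the probability is 0.5556.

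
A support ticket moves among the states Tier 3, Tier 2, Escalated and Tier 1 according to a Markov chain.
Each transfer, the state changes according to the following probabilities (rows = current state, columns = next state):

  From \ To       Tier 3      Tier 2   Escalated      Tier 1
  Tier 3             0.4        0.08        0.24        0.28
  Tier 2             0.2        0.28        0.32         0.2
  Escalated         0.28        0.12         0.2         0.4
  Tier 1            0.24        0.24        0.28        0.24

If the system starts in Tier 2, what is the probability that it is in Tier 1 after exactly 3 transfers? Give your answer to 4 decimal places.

0.2849

Propagate the distribution vector 3 transfers from Tier 2.
After 0 transfers: (0.0000, 1.0000, 0.0000, 0.0000)
After 1 transfer: (0.2000, 0.2800, 0.3200, 0.2000)
After 2 transfers: (0.2736, 0.1808, 0.2576, 0.2880)
After 3 transfers: (0.2868, 0.1725, 0.2557, 0.2849)
P(in Tier 1 after 3 transfers) = 0.2849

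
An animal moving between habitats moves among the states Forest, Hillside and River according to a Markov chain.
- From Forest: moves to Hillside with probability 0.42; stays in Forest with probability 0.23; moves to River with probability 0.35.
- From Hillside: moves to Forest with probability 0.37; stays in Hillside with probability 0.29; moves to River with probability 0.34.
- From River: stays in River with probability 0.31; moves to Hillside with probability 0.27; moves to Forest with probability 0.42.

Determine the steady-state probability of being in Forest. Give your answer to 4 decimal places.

0.3392

Let the stationary distribution be π with π = πP and π_1 + π_2 + π_3 = 1.
π_1 = 0.23·π_1 + 0.37·π_2 + 0.42·π_3
π_2 = 0.42·π_1 + 0.29·π_2 + 0.27·π_3
Solving with the normalization constraint gives π = (0.3392, 0.3274, 0.3334).
So the stationary probability of Forest is 0.3392.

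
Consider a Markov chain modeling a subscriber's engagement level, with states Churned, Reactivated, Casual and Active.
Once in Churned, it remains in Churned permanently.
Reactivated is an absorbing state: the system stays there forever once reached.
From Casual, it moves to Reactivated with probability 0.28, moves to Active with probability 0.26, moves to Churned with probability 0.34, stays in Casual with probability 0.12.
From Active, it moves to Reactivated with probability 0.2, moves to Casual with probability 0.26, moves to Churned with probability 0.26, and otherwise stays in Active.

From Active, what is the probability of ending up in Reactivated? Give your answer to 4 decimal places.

Let h(s) be the probability of absorption at Reactivated starting from transient state s. Then h(Reactivated) = 1 and h(Churned) = 0. By first-step analysis:
h(Casual) = 0.34·0 + 0.28·1 + 0.12·h(Casual) + 0.26·h(Active)
h(Active) = 0.26·0 + 0.2·1 + 0.26·h(Casual) + 0.28·h(Active)
Solving: h(Casual) = 0.4481, h(Active) = 0.4396.
Starting from Active, the probability is 0.4396.

0.4396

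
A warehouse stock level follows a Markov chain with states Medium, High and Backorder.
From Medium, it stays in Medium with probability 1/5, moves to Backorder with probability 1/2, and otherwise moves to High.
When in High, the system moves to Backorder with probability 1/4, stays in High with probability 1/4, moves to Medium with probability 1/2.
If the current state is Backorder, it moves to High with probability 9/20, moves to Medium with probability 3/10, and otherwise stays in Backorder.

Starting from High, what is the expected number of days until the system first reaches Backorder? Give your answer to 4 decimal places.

2.8889

Let t(s) be the expected number of days to first reach Backorder from state s, with t(Backorder) = 0. Conditioning on the first day:
t(Medium) = 1 + 0.2·t(Medium) + 0.3·t(High)
t(High) = 1 + 0.5·t(Medium) + 0.25·t(High)
Solving: t(Medium) = 2.3333, t(High) = 2.8889.
Expected days from High to Backorder: 2.8889.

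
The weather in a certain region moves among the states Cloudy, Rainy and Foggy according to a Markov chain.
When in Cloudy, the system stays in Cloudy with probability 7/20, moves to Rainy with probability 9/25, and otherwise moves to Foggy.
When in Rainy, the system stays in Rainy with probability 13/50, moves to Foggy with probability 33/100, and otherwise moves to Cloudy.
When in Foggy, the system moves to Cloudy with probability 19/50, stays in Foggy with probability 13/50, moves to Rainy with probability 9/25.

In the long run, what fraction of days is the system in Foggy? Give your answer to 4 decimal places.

0.2943

Let the stationary distribution be π with π = πP and π_1 + π_2 + π_3 = 1.
π_1 = 0.35·π_1 + 0.41·π_2 + 0.38·π_3
π_2 = 0.36·π_1 + 0.26·π_2 + 0.36·π_3
Solving with the normalization constraint gives π = (0.3785, 0.3273, 0.2943).
So the stationary probability of Foggy is 0.2943.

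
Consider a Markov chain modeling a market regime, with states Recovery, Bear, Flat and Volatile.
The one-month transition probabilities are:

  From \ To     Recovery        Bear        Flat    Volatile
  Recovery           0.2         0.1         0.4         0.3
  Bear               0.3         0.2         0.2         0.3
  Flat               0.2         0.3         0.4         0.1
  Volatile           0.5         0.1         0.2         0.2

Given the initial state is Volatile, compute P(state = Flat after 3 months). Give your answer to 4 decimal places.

Propagate the distribution vector 3 months from Volatile.
After 0 months: (0.0000, 0.0000, 0.0000, 1.0000)
After 1 month: (0.5000, 0.1000, 0.2000, 0.2000)
After 2 months: (0.2700, 0.1500, 0.3400, 0.2400)
After 3 months: (0.2870, 0.1830, 0.3220, 0.2080)
P(in Flat after 3 months) = 0.3220

0.3220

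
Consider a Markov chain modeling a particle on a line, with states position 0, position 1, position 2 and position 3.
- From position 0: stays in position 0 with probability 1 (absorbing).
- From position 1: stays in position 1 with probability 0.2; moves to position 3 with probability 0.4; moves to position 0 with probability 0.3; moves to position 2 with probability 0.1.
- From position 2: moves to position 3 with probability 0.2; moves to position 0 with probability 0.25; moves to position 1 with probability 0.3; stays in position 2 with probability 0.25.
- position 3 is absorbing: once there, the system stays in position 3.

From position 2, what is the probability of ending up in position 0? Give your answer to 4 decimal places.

Let h(s) be the probability of absorption at position 0 starting from transient state s. Then h(position 0) = 1 and h(position 3) = 0. By first-step analysis:
h(position 1) = 0.3·1 + 0.2·h(position 1) + 0.1·h(position 2) + 0.4·0
h(position 2) = 0.25·1 + 0.3·h(position 1) + 0.25·h(position 2) + 0.2·0
Solving: h(position 1) = 0.4386, h(position 2) = 0.5088.
Starting from position 2, the probability is 0.5088.

0.5088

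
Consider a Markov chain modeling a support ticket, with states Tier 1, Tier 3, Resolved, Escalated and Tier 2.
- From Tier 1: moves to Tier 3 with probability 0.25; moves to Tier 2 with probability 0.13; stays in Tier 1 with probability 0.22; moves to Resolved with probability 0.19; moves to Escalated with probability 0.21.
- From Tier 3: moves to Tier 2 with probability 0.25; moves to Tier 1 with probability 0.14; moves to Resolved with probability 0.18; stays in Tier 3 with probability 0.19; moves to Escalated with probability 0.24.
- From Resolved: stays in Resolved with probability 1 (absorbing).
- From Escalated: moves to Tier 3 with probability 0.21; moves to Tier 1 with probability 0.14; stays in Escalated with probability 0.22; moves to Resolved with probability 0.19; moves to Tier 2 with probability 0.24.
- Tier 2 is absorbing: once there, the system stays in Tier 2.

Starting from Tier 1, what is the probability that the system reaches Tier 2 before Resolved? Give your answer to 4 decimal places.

Let h(s) be the probability of absorption at Tier 2 starting from transient state s. Then h(Tier 2) = 1 and h(Resolved) = 0. By first-step analysis:
h(Tier 1) = 0.22·h(Tier 1) + 0.25·h(Tier 3) + 0.19·0 + 0.21·h(Escalated) + 0.13·1
h(Tier 3) = 0.14·h(Tier 1) + 0.19·h(Tier 3) + 0.18·0 + 0.24·h(Escalated) + 0.25·1
h(Escalated) = 0.14·h(Tier 1) + 0.21·h(Tier 3) + 0.19·0 + 0.22·h(Escalated) + 0.24·1
Solving: h(Tier 1) = 0.4914, h(Tier 3) = 0.5552, h(Escalated) = 0.5454.
Starting from Tier 1, the probability is 0.4914.

0.4914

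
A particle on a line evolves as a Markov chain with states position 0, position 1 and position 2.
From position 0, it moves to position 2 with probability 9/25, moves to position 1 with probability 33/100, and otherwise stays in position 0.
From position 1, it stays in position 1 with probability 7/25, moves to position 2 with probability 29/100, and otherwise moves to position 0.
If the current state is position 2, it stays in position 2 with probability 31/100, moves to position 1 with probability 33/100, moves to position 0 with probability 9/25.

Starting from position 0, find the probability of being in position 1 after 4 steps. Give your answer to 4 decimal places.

0.3143

Propagate the distribution vector 4 steps from position 0.
After 0 steps: (1.0000, 0.0000, 0.0000)
After 1 step: (0.3100, 0.3300, 0.3600)
After 2 steps: (0.3676, 0.3135, 0.3189)
After 3 steps: (0.3636, 0.3143, 0.3221)
After 4 steps: (0.3638, 0.3143, 0.3219)
P(in position 1 after 4 steps) = 0.3143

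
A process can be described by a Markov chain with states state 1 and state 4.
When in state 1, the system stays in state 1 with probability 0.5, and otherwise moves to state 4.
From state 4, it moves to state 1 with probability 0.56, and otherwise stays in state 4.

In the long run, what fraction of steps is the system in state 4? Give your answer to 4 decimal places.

0.4717

Let the stationary distribution be π with π = πP and π_1 + π_2 = 1.
π_1 = 0.5·π_1 + 0.56·π_2
Solving with the normalization constraint gives π = (0.5283, 0.4717).
So the stationary probability of state 4 is 0.4717.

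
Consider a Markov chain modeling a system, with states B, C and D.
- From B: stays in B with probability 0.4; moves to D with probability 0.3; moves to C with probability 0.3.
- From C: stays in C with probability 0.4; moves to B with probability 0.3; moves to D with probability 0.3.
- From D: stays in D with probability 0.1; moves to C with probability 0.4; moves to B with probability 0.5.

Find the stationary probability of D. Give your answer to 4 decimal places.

0.2500

Let the stationary distribution be π with π = πP and π_1 + π_2 + π_3 = 1.
π_1 = 0.4·π_1 + 0.3·π_2 + 0.5·π_3
π_2 = 0.3·π_1 + 0.4·π_2 + 0.4·π_3
Solving with the normalization constraint gives π = (0.3889, 0.3611, 0.2500).
So the stationary probability of D is 0.2500.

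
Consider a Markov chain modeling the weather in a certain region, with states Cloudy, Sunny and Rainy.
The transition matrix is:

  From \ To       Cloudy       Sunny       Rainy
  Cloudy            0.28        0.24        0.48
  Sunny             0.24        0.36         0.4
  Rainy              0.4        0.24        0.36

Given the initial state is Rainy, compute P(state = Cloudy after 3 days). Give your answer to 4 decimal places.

Propagate the distribution vector 3 days from Rainy.
After 0 days: (0.0000, 0.0000, 1.0000)
After 1 day: (0.4000, 0.2400, 0.3600)
After 2 days: (0.3136, 0.2688, 0.4176)
After 3 days: (0.3194, 0.2723, 0.4084)
P(in Cloudy after 3 days) = 0.3194

0.3194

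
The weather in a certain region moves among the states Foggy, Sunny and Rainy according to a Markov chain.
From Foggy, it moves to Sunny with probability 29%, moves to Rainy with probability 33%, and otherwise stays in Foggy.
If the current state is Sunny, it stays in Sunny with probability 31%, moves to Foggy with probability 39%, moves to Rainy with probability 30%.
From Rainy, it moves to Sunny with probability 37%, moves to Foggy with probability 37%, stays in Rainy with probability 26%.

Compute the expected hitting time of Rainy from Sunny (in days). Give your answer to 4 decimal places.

Let t(s) be the expected number of days to first reach Rainy from state s, with t(Rainy) = 0. Conditioning on the first day:
t(Foggy) = 1 + 0.38·t(Foggy) + 0.29·t(Sunny)
t(Sunny) = 1 + 0.39·t(Foggy) + 0.31·t(Sunny)
Solving: t(Foggy) = 3.1141, t(Sunny) = 3.2094.
Expected days from Sunny to Rainy: 3.2094.

3.2094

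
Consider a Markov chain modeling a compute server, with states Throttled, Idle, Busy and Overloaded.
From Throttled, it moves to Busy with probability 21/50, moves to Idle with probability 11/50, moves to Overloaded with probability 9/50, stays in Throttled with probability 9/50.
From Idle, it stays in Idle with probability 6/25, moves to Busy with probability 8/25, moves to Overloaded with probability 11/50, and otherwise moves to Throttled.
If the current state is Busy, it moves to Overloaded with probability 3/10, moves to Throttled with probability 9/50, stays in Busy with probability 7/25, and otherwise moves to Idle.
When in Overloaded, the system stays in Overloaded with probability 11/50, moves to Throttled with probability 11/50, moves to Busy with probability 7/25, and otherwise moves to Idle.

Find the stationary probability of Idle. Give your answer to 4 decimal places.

0.2455

Let the stationary distribution be π with π = πP and π_1 + π_2 + π_3 + π_4 = 1.
π_1 = 0.18·π_1 + 0.22·π_2 + 0.18·π_3 + 0.22·π_4
π_2 = 0.22·π_1 + 0.24·π_2 + 0.24·π_3 + 0.28·π_4
π_3 = 0.42·π_1 + 0.32·π_2 + 0.28·π_3 + 0.28·π_4
Solving with the normalization constraint gives π = (0.1993, 0.2455, 0.3177, 0.2374).
So the stationary probability of Idle is 0.2455.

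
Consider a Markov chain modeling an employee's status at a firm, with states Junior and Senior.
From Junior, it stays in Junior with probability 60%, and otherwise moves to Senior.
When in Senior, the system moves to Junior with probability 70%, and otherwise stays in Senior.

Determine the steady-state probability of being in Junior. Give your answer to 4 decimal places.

Let the stationary distribution be π with π = πP and π_1 + π_2 = 1.
π_1 = 0.6·π_1 + 0.7·π_2
Solving with the normalization constraint gives π = (0.6364, 0.3636).
So the stationary probability of Junior is 0.6364.

0.6364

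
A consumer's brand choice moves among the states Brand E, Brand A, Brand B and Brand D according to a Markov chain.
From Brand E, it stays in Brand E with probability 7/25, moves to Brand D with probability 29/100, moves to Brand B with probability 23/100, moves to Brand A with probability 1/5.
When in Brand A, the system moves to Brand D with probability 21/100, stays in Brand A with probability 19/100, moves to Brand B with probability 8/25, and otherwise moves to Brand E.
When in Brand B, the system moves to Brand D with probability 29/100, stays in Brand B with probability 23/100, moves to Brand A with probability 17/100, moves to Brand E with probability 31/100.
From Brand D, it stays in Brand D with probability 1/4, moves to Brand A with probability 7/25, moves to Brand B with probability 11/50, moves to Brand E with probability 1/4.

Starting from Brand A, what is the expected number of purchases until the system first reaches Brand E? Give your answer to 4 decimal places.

Let t(s) be the expected number of purchases to first reach Brand E from state s, with t(Brand E) = 0. Conditioning on the first purchase:
t(Brand A) = 1 + 0.19·t(Brand A) + 0.32·t(Brand B) + 0.21·t(Brand D)
t(Brand B) = 1 + 0.17·t(Brand A) + 0.23·t(Brand B) + 0.29·t(Brand D)
t(Brand D) = 1 + 0.28·t(Brand A) + 0.22·t(Brand B) + 0.25·t(Brand D)
Solving: t(Brand A) = 3.5600, t(Brand B) = 3.4708, t(Brand D) = 3.6805.
Expected purchases from Brand A to Brand E: 3.5600.

3.5600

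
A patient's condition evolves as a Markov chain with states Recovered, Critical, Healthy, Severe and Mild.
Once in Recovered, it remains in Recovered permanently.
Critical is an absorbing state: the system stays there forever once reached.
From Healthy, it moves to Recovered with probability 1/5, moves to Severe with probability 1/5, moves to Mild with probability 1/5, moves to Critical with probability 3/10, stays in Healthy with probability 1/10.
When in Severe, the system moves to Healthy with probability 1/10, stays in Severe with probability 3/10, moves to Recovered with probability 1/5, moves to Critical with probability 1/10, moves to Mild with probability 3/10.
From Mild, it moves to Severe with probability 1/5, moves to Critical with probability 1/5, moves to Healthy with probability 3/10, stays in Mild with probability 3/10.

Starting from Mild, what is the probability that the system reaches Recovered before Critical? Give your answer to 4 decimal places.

Let h(s) be the probability of absorption at Recovered starting from transient state s. Then h(Recovered) = 1 and h(Critical) = 0. By first-step analysis:
h(Healthy) = 0.2·1 + 0.3·0 + 0.1·h(Healthy) + 0.2·h(Severe) + 0.2·h(Mild)
h(Severe) = 0.2·1 + 0.1·0 + 0.1·h(Healthy) + 0.3·h(Severe) + 0.3·h(Mild)
h(Mild) = 0.2·0 + 0.3·h(Healthy) + 0.2·h(Severe) + 0.3·h(Mild)
Solving: h(Healthy) = 0.3948, h(Severe) = 0.4725, h(Mild) = 0.3042.
Starting from Mild, the probability is 0.3042.

0.3042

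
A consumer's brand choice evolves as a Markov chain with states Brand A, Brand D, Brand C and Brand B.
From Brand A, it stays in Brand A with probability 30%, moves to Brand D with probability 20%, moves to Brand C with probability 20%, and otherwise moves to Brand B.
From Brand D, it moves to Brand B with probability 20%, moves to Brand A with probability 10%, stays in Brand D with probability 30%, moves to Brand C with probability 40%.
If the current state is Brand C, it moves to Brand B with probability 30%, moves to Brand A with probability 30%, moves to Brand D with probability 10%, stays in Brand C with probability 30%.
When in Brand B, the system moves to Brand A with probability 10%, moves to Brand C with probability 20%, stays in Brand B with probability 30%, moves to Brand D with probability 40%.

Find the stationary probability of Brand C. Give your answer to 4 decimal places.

Let the stationary distribution be π with π = πP and π_1 + π_2 + π_3 + π_4 = 1.
π_1 = 0.3·π_1 + 0.1·π_2 + 0.3·π_3 + 0.1·π_4
π_2 = 0.2·π_1 + 0.3·π_2 + 0.1·π_3 + 0.4·π_4
π_3 = 0.2·π_1 + 0.4·π_2 + 0.3·π_3 + 0.2·π_4
Solving with the normalization constraint gives π = (0.1946, 0.2524, 0.2783, 0.2748).
So the stationary probability of Brand C is 0.2783.

0.2783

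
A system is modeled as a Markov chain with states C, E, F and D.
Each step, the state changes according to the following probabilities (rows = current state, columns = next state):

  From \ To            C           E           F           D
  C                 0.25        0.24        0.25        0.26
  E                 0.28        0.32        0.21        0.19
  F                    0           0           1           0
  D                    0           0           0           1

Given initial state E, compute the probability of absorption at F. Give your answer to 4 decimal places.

0.5138

Let h(s) be the probability of absorption at F starting from transient state s. Then h(F) = 1 and h(D) = 0. By first-step analysis:
h(C) = 0.25·h(C) + 0.24·h(E) + 0.25·1 + 0.26·0
h(E) = 0.28·h(C) + 0.32·h(E) + 0.21·1 + 0.19·0
Solving: h(C) = 0.4977, h(E) = 0.5138.
Starting from E, the probability is 0.5138.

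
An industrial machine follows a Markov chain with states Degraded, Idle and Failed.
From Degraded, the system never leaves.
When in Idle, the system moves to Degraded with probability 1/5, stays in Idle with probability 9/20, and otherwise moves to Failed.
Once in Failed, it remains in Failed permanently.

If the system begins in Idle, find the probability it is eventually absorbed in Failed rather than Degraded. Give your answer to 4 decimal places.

Let h(s) be the probability of absorption at Failed starting from transient state s. Then h(Failed) = 1 and h(Degraded) = 0. By first-step analysis:
h(Idle) = 0.2·0 + 0.45·h(Idle) + 0.35·1
Solving: h(Idle) = 0.6364.
Starting from Idle, the probability is 0.6364.

0.6364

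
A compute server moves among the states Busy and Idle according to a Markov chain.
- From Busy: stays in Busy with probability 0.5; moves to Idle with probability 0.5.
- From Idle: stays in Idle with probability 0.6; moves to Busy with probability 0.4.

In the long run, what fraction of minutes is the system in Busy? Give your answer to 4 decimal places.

0.4444

Let the stationary distribution be π with π = πP and π_1 + π_2 = 1.
π_1 = 0.5·π_1 + 0.4·π_2
Solving with the normalization constraint gives π = (0.4444, 0.5556).
So the stationary probability of Busy is 0.4444.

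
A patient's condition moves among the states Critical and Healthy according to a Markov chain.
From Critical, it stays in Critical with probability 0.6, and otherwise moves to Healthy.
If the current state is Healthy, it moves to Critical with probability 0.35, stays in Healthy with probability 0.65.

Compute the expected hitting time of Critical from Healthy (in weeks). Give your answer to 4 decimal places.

Let t(s) be the expected number of weeks to first reach Critical from state s, with t(Critical) = 0. Conditioning on the first week:
t(Healthy) = 1 + 0.65·t(Healthy)
Solving: t(Healthy) = 2.8571.
Expected weeks from Healthy to Critical: 2.8571.

2.8571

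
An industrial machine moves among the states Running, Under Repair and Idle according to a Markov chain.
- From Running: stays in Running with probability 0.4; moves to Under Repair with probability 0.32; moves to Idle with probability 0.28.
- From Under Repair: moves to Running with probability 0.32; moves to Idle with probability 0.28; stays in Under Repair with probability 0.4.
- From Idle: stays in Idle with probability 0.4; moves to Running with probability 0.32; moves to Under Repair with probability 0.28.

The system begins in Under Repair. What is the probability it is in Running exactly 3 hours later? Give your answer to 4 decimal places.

0.3476

Propagate the distribution vector 3 hours from Under Repair.
After 0 hours: (0.0000, 1.0000, 0.0000)
After 1 hour: (0.3200, 0.4000, 0.2800)
After 2 hours: (0.3456, 0.3408, 0.3136)
After 3 hours: (0.3476, 0.3347, 0.3176)
P(in Running after 3 hours) = 0.3476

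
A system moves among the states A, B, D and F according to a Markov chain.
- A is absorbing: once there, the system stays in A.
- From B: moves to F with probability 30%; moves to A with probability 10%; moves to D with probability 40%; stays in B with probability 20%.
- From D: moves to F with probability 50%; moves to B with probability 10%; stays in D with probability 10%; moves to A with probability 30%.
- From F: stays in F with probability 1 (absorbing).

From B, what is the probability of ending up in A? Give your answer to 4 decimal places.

0.3088

Let h(s) be the probability of absorption at A starting from transient state s. Then h(A) = 1 and h(F) = 0. By first-step analysis:
h(B) = 0.1·1 + 0.2·h(B) + 0.4·h(D) + 0.3·0
h(D) = 0.3·1 + 0.1·h(B) + 0.1·h(D) + 0.5·0
Solving: h(B) = 0.3088, h(D) = 0.3676.
Starting from B, the probability is 0.3088.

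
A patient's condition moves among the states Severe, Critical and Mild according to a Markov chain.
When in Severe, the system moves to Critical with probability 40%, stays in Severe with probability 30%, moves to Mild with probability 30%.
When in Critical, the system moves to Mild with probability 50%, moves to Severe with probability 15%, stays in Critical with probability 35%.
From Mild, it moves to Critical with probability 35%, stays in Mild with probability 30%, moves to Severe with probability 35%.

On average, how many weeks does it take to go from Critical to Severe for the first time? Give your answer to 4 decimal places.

Let t(s) be the expected number of weeks to first reach Severe from state s, with t(Severe) = 0. Conditioning on the first week:
t(Critical) = 1 + 0.35·t(Critical) + 0.5·t(Mild)
t(Mild) = 1 + 0.35·t(Critical) + 0.3·t(Mild)
Solving: t(Critical) = 4.2857, t(Mild) = 3.5714.
Expected weeks from Critical to Severe: 4.2857.

4.2857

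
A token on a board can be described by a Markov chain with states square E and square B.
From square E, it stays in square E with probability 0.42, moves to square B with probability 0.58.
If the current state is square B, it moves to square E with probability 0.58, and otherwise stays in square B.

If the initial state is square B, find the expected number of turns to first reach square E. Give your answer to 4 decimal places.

1.7241

Let t(s) be the expected number of turns to first reach square E from state s, with t(square E) = 0. Conditioning on the first turn:
t(square B) = 1 + 0.42·t(square B)
Solving: t(square B) = 1.7241.
Expected turns from square B to square E: 1.7241.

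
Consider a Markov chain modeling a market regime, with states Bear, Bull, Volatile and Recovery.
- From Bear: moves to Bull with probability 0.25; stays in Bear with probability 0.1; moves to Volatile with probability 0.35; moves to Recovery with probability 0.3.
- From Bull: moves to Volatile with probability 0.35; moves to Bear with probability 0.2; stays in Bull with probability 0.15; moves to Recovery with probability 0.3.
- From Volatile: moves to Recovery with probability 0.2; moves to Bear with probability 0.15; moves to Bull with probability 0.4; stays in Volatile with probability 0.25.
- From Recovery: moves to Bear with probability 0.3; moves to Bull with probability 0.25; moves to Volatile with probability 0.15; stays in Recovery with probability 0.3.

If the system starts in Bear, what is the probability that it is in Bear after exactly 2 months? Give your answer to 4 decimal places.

0.2025

Propagate the distribution vector 2 months from Bear.
After 0 months: (1.0000, 0.0000, 0.0000, 0.0000)
After 1 month: (0.1000, 0.2500, 0.3500, 0.3000)
After 2 months: (0.2025, 0.2775, 0.2550, 0.2650)
P(in Bear after 2 months) = 0.2025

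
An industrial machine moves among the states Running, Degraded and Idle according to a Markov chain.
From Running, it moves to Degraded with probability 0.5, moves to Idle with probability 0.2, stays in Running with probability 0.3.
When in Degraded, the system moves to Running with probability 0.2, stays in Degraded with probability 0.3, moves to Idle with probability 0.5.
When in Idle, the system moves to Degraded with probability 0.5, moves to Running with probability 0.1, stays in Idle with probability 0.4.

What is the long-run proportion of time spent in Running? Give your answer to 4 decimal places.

Let the stationary distribution be π with π = πP and π_1 + π_2 + π_3 = 1.
π_1 = 0.3·π_1 + 0.2·π_2 + 0.1·π_3
π_2 = 0.5·π_1 + 0.3·π_2 + 0.5·π_3
Solving with the normalization constraint gives π = (0.1771, 0.4167, 0.4063).
So the stationary probability of Running is 0.1771.

0.1771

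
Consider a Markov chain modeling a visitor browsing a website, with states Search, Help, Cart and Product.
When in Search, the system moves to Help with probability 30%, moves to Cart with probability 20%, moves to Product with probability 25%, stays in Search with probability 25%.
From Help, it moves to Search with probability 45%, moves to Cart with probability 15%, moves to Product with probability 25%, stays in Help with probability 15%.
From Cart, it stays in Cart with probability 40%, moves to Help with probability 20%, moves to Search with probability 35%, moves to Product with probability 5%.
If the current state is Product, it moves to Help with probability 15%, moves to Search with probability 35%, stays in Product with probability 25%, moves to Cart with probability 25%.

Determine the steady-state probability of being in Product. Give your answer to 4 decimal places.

0.2002

Let the stationary distribution be π with π = πP and π_1 + π_2 + π_3 + π_4 = 1.
π_1 = 0.25·π_1 + 0.45·π_2 + 0.35·π_3 + 0.35·π_4
π_2 = 0.3·π_1 + 0.15·π_2 + 0.2·π_3 + 0.15·π_4
π_3 = 0.2·π_1 + 0.15·π_2 + 0.4·π_3 + 0.25·π_4
Solving with the normalization constraint gives π = (0.3376, 0.2131, 0.2492, 0.2002).
So the stationary probability of Product is 0.2002.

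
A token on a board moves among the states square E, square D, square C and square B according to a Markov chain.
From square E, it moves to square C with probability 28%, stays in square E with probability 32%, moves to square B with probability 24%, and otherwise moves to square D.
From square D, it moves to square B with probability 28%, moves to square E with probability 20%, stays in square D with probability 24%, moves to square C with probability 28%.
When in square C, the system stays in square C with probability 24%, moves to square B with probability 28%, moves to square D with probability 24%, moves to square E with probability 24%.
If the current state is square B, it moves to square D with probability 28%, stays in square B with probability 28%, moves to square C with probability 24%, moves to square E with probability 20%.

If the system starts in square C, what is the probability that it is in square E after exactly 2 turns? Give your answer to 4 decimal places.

Propagate the distribution vector 2 turns from square C.
After 0 turns: (0.0000, 0.0000, 1.0000, 0.0000)
After 1 turn: (0.2400, 0.2400, 0.2400, 0.2800)
After 2 turns: (0.2384, 0.2320, 0.2592, 0.2704)
P(in square E after 2 turns) = 0.2384

0.2384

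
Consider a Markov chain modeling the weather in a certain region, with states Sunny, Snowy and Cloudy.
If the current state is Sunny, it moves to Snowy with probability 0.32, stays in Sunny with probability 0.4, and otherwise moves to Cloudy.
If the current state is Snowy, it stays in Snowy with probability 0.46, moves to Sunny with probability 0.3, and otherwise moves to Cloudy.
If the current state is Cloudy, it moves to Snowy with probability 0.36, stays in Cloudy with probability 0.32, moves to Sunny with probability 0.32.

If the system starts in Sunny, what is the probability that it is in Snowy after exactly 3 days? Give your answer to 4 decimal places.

Propagate the distribution vector 3 days from Sunny.
After 0 days: (1.0000, 0.0000, 0.0000)
After 1 day: (0.4000, 0.3200, 0.2800)
After 2 days: (0.3456, 0.3760, 0.2784)
After 3 days: (0.3401, 0.3838, 0.2761)
P(in Snowy after 3 days) = 0.3838

0.3838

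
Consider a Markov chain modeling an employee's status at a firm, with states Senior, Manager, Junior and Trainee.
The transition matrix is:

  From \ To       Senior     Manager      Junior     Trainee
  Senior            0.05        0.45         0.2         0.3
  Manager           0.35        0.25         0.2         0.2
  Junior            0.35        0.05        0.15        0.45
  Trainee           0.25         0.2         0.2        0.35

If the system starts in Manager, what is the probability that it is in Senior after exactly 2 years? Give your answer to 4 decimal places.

Propagate the distribution vector 2 years from Manager.
After 0 years: (0.0000, 1.0000, 0.0000, 0.0000)
After 1 year: (0.3500, 0.2500, 0.2000, 0.2000)
After 2 years: (0.2250, 0.2700, 0.1900, 0.3150)
P(in Senior after 2 years) = 0.2250

0.2250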